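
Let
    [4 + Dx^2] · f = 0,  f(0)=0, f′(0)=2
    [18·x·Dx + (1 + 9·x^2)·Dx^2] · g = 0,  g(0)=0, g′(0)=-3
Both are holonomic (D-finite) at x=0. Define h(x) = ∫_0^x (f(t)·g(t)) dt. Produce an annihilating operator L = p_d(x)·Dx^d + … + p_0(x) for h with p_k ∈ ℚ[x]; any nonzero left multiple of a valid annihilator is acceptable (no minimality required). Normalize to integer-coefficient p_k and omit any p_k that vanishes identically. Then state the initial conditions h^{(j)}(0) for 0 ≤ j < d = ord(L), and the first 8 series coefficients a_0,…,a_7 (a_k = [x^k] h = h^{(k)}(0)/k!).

L = (2080 + 50256·x^2 + 89424·x^4 + 186624·x^6 + 419904·x^8)·Dx + (3168·x + 38880·x^3 + 139968·x^5 + 419904·x^7)·Dx^2 + (572 + 13788·x^2 + 33048·x^4 + 93312·x^6 + 209952·x^8)·Dx^3 + (792·x + 9720·x^3 + 34992·x^5 + 104976·x^7)·Dx^4 + (13 + 306·x^2 + 2673·x^4 + 11664·x^6 + 26244·x^8)·Dx^5  (order 5).
h: a_k = 0, 0, 0, -2, 0, 22/5, 0, -110/7, …
ICs: h(0) = 0, h′(0) = 0, h′′(0) = 0, h′′′(0) = -12, h′′′′(0) = 0.

f: a_k = 0, 2, 0, -4/3, 0, 4/15, 0, -8/315, …
g: a_k = 0, -3, 0, 9, 0, -243/5, 0, 2187/7, …
Sym-product of L_f,L_g gives L₀ (≤ ord 4).
h=∫₀ˣh₀: take L = L₀·Dx.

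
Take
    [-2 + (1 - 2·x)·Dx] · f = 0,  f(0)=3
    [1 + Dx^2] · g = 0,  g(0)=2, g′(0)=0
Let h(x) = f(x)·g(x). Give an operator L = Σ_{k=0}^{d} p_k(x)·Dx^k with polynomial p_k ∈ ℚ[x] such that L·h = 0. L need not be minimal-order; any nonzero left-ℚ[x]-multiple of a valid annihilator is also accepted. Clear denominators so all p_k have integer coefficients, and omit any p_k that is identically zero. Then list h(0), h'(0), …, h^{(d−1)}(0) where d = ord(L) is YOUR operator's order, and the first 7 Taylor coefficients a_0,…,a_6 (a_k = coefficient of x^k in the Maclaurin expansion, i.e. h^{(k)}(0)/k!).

L = (-1 + 2·x) + 4·Dx + (-1 + 2·x)·Dx^2  (order 2).
h: a_k = 6, 12, 21, 42, 337/4, 337/2, 40439/120, …
ICs: h(0) = 6, h′(0) = 12.

f: a_k = 3, 6, 12, 24, 48, 96, 192, …
g: a_k = 2, 0, -1, 0, 1/12, 0, -1/360, …
Product ⇒ symmetric product L₀, ord ≤ 2.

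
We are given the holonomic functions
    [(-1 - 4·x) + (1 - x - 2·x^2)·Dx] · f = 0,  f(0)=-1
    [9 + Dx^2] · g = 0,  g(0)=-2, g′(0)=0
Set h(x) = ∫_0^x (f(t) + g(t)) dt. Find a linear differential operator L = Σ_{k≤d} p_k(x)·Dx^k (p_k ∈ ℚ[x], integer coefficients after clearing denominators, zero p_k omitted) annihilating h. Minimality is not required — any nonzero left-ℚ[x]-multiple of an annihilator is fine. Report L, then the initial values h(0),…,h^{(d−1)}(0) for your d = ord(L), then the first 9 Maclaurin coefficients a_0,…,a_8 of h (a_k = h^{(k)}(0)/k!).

f: a_k = -1, -1, -3, -5, -11, -21, -43, -85, -171, …
g: a_k = -2, 0, 9, 0, -27/4, 0, 81/40, 0, -729/2240, …
f+g: L₀ = lclm(L_f,L_g), ord ≤ 1+2.
Integrate: L := L₀·Dx.
L = (117 + 486·x + 135·x^2 + 360·x^3 + 540·x^4 + 432·x^5)·Dx + (-45 + 63·x + 81·x^2 - 153·x^3 - 18·x^4 + 324·x^5 + 216·x^6)·Dx^2 + (13 + 54·x + 15·x^2 + 40·x^3 + 60·x^4 + 48·x^5)·Dx^3 + (-5 + 7·x + 9·x^2 - 17·x^3 - 2·x^4 + 36·x^5 + 24·x^6)·Dx^4  (order 4).
h: a_k = 0, -3, -1/2, 2, -5/4, -71/20, -7/2, -1639/280, -85/8, …
ICs: h(0) = 0, h′(0) = -3, h′′(0) = -1, h′′′(0) = 12.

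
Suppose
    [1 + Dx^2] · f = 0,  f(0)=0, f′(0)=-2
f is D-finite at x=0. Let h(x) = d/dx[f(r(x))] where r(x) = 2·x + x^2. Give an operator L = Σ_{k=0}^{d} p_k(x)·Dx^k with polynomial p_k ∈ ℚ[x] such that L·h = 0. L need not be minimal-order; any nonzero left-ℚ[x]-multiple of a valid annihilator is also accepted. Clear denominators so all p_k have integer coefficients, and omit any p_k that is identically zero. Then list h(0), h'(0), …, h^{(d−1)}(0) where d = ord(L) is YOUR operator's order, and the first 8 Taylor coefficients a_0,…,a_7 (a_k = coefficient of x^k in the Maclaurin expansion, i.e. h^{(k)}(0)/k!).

L = (7 + 16·x + 24·x^2 + 16·x^3 + 4·x^4) + (-3 - 3·x)·Dx + (1 + 2·x + x^2)·Dx^2  (order 2).
h: a_k = -4, -4, 8, 16, 22/3, -6, -404/45, -176/45, …
ICs: h(0) = -4, h′(0) = -4.

f: a_k = 0, -2, 0, 1/3, 0, -1/60, 0, 1/2520, …
Substitute x→r, Dx→(1/r')Dx; clear ⇒ L₀.
h=h₀': d/dx-closure on L₀ ⇒ L.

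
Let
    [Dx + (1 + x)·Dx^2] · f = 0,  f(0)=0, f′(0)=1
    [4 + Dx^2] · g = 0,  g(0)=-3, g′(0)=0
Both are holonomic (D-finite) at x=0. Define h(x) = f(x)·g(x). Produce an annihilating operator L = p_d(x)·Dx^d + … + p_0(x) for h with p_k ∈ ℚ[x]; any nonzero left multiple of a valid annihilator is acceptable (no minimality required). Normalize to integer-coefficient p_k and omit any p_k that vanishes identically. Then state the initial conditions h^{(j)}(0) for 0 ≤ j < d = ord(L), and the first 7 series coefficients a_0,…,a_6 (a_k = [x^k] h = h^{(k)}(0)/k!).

f: a_k = 0, 1, -1/2, 1/3, -1/4, 1/5, -1/6, …
g: a_k = -3, 0, 6, 0, -2, 0, 4/15, …
L₀ := L_f ⊗_s L_g (sym. prod.), ord ≤ 4.
L = (168 + 864·x + 1456·x^2 + 1024·x^3 + 256·x^4) + (112 + 368·x + 384·x^2 + 128·x^3)·Dx + (102 + 464·x + 744·x^2 + 512·x^3 + 128·x^4)·Dx^2 + (28 + 92·x + 96·x^2 + 32·x^3)·Dx^3 + (15 + 62·x + 95·x^2 + 64·x^3 + 16·x^4)·Dx^4  (order 4).
h: a_k = 0, -3, 3/2, 5, -9/4, -3/5, 0, …
ICs: h(0) = 0, h′(0) = -3, h′′(0) = 3, h′′′(0) = 30.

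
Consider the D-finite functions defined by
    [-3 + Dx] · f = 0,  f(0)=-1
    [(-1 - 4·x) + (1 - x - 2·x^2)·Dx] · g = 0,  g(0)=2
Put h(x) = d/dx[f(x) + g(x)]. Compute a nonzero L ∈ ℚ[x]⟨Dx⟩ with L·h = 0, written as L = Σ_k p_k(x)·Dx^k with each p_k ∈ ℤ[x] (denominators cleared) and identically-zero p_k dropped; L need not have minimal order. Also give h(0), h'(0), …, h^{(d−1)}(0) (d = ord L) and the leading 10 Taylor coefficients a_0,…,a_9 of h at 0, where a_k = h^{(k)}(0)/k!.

L = (12 + 126·x + 144·x^2 + 336·x^3 + 144·x^4) + (-7 - 42·x - 81·x^2 - 88·x^3 + 60·x^4 + 48·x^5)·Dx + (1 + 11·x^2 - 8·x^3 - 36·x^4 - 16·x^5)·Dx^2  (order 2).
h: a_k = -1, 3, 33/2, 149/2, 1599/8, 20397/40, 94957/80, 1531431/560, 27496053/4480, 61196071/4480, …
ICs: h(0) = -1, h′(0) = 3.

f: a_k = -1, -3, -9/2, -9/2, -27/8, -81/40, -81/80, -243/560, -729/4480, -243/4480, …
g: a_k = 2, 2, 6, 10, 22, 42, 86, 170, 342, 682, …
Weyl lclm of L_f,L_g ⇒ L₀ (ord ≤ 2).
h₀' ⇒ L via d/dx closure of L₀.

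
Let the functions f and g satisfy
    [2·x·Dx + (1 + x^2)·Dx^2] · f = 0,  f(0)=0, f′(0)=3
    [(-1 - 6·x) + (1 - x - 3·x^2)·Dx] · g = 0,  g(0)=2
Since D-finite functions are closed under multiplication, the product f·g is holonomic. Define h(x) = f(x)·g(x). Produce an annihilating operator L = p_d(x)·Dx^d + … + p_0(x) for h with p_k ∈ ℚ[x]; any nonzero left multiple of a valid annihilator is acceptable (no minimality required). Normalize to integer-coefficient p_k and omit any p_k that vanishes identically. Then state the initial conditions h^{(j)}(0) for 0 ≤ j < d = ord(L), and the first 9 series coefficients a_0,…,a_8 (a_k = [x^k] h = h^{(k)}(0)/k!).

f: a_k = 0, 3, 0, -1, 0, 3/5, 0, -3/7, 0, …
g: a_k = 2, 2, 8, 14, 38, 80, 194, 434, 1016, …
L₀ := L_f ⊗_s L_g (sym. prod.), ord ≤ 2.
L = (6 + 2·x + 18·x^2) + (2 + 10·x + 4·x^2 + 18·x^3)·Dx + (-1 + x + 2·x^2 + x^3 + 3·x^4)·Dx^2  (order 2).
h: a_k = 0, 6, 6, 22, 40, 536/5, 1136/5, 19178/35, 43034/35, …
ICs: h(0) = 0, h′(0) = 6.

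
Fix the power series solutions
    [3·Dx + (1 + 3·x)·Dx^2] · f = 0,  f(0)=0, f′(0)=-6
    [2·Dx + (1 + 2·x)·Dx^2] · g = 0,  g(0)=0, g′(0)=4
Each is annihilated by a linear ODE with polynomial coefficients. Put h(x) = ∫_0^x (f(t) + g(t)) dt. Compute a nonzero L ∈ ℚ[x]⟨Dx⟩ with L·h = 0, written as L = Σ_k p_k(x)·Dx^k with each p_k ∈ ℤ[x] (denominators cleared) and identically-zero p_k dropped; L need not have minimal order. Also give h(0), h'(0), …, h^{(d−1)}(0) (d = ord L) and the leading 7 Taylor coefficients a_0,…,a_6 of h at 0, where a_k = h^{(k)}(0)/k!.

f: a_k = 0, -6, 9, -18, 81/2, -486/5, 243, …
g: a_k = 0, 4, -4, 16/3, -8, 64/5, -64/3, …
L₀ := lclm(L_f,L_g); ord L₀ ≤ 2+2.
h=∫h₀ ⇒ L = L₀·Dx.
L = 12·Dx^2 + (10 + 24·x)·Dx^3 + (1 + 5·x + 6·x^2)·Dx^4  (order 4).
h: a_k = 0, 0, -1, 5/3, -19/6, 13/2, -211/15, …
ICs: h(0) = 0, h′(0) = 0, h′′(0) = -2, h′′′(0) = 10.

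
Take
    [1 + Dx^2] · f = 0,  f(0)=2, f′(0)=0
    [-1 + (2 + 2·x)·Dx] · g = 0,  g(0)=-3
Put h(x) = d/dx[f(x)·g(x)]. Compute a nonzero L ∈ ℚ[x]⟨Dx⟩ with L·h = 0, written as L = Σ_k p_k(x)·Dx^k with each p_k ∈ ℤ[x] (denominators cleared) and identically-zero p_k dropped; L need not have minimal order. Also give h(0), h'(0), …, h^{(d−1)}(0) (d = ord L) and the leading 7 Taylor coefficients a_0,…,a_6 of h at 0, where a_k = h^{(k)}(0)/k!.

L = (53 + 144·x + 136·x^2 + 64·x^3 + 16·x^4) + (-4 - 36·x - 48·x^2 - 16·x^3)·Dx + (28 + 88·x + 108·x^2 + 64·x^3 + 16·x^4)·Dx^2  (order 2).
h: a_k = -3, 15/2, 27/8, -25/16, -65/128, 349/1280, -2807/15360, …
ICs: h(0) = -3, h′(0) = 15/2.

f: a_k = 2, 0, -1, 0, 1/12, 0, -1/360, …
g: a_k = -3, -3/2, 3/8, -3/16, 15/128, -21/256, 63/1024, …
Product ⇒ symmetric product L₀, ord ≤ 2.
Derive L from L₀ (diff closure).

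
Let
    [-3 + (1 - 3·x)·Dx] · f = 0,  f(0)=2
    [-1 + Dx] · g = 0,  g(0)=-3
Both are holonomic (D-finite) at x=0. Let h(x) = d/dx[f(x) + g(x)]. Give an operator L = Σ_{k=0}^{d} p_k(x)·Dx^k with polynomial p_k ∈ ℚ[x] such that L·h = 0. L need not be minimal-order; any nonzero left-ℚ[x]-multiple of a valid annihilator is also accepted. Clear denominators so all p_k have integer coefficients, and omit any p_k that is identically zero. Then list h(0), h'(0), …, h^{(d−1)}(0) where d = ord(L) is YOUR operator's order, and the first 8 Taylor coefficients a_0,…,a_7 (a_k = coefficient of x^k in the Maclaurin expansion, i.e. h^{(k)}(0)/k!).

L = (48 + 18·x) + (-53 - 6·x + 9·x^2)·Dx + (5 - 12·x - 9·x^2)·Dx^2  (order 2).
h: a_k = 3, 33, 321/2, 1295/2, 19439/8, 349919/40, 7348319/240, 176359679/1680, …
ICs: h(0) = 3, h′(0) = 33.

f: a_k = 2, 6, 18, 54, 162, 486, 1458, 4374, …
g: a_k = -3, -3, -3/2, -1/2, -1/8, -1/40, -1/240, -1/1680, …
Weyl lclm of L_f,L_g ⇒ L₀ (ord ≤ 2).
Differentiate: ansatz ord ≤ ord L₀ ⇒ L.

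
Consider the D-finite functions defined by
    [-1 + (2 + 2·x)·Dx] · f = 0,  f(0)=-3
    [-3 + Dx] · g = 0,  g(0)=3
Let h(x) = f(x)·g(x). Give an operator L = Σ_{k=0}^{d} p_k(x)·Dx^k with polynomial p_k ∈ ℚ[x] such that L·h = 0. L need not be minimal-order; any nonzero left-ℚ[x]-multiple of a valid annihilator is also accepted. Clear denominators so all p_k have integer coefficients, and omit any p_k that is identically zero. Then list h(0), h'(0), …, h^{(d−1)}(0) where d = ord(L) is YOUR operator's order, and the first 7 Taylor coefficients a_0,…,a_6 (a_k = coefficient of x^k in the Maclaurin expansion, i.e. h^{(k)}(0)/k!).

f: a_k = -3, -3/2, 3/8, -3/16, 15/128, -21/256, 63/1024, …
g: a_k = 3, 9, 27/2, 27/2, 81/8, 243/40, 243/80, …
Product ⇒ symmetric product L₀, ord ≤ 1.
L = (-7 - 6·x) + (2 + 2·x)·Dx  (order 1).
h: a_k = -9, -63/2, -423/8, -927/16, -6003/128, -38493/1280, -81567/5120, …
ICs: h(0) = -9.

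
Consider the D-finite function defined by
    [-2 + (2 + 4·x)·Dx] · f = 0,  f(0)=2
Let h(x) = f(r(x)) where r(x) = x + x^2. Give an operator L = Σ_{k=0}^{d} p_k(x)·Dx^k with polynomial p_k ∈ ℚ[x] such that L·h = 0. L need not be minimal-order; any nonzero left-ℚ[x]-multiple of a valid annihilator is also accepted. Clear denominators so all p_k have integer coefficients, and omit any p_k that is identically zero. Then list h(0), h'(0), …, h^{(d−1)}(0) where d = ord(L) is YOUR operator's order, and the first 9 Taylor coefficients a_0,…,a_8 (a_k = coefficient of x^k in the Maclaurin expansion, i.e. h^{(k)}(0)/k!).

f: a_k = 2, 2, -1, 1, -5/4, 7/4, -21/8, 33/8, -429/64, …
h₀=f(r): pull back L_f along r ⇒ L₀.
L = (-1 - 2·x) + (1 + 2·x + 2·x^2)·Dx  (order 1).
h: a_k = 2, 2, 1, -1, 3/4, -1/4, -3/8, 7/8, -61/64, …
ICs: h(0) = 2.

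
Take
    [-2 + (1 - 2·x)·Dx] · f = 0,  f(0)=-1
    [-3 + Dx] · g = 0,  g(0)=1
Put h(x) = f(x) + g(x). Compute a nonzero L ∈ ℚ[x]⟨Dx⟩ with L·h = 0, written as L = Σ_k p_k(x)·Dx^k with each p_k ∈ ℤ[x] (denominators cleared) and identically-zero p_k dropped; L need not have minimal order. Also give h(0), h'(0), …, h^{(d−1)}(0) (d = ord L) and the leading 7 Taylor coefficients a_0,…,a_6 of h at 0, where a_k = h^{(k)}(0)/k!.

f: a_k = -1, -2, -4, -8, -16, -32, -64, …
g: a_k = 1, 3, 9/2, 9/2, 27/8, 81/40, 81/80, …
f+g: L₀ = lclm(L_f,L_g), ord ≤ 1+1.
L = (-6 - 36·x) + (-1 + 36·x - 36·x^2)·Dx + (1 - 8·x + 12·x^2)·Dx^2  (order 2).
h: a_k = 0, 1, 1/2, -7/2, -101/8, -1199/40, -5039/80, …
ICs: h(0) = 0, h′(0) = 1.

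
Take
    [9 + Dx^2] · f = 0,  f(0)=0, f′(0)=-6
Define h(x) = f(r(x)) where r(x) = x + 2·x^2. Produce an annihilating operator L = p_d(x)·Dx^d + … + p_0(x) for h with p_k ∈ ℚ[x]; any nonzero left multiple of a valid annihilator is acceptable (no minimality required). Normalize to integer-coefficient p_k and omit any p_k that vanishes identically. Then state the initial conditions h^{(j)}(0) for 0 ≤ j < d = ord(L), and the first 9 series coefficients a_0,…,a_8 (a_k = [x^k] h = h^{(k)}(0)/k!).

f: a_k = 0, -6, 0, 9, 0, -81/20, 0, 243/280, 0, …
h₀=f(r): pull back L_f along r ⇒ L₀.
L = (9 + 108·x + 432·x^2 + 576·x^3) - 4·Dx + (1 + 4·x)·Dx^2  (order 2).
h: a_k = 0, -6, -12, 9, 54, 2079/20, 63/2, -45117/280, -6237/20, …
ICs: h(0) = 0, h′(0) = -6.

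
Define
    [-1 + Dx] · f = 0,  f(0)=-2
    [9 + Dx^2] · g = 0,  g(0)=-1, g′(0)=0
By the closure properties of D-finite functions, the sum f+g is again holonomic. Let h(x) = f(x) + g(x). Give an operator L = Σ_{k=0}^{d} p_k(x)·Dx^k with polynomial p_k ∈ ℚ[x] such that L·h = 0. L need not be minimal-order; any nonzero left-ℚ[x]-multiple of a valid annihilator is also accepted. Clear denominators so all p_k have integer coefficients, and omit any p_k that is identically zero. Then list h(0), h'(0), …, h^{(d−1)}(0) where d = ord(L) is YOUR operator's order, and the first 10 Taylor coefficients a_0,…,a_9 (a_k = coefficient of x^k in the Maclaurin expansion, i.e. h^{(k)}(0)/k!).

f: a_k = -2, -2, -1, -1/3, -1/12, -1/60, -1/360, -1/2520, -1/20160, -1/181440, …
g: a_k = -1, 0, 9/2, 0, -27/8, 0, 81/80, 0, -729/4480, 0, …
L₀ := lclm(L_f,L_g); ord L₀ ≤ 1+2.
L = -9 + 9·Dx - Dx^2 + Dx^3  (order 3).
h: a_k = -3, -2, 7/2, -1/3, -83/24, -1/60, 727/720, -1/2520, -6563/40320, -1/181440, …
ICs: h(0) = -3, h′(0) = -2, h′′(0) = 7.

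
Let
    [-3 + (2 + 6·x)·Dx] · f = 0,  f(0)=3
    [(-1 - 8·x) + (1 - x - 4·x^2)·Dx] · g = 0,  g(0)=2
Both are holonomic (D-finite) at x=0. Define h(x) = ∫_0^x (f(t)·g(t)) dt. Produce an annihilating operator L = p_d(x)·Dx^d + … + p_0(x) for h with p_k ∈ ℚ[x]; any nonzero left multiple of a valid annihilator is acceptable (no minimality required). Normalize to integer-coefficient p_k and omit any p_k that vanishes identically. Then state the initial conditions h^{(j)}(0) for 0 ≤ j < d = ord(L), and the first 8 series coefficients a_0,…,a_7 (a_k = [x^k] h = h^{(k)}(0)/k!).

f: a_k = 3, 9/2, -27/8, 81/16, -1215/128, 5103/256, -45927/1024, 216513/2048, …
g: a_k = 2, 2, 10, 18, 58, 130, 362, 882, …
Sym-product of L_f,L_g gives L₀ (≤ ord 1).
Integrate: L := L₀·Dx.
L = (5 + 19·x + 36·x^2)·Dx + (-2 - 4·x + 14·x^2 + 24·x^3)·Dx^2  (order 2).
h: a_k = 0, 6, 15/2, 43/4, 819/32, 13593/320, 28235/256, 727869/3584, …
ICs: h(0) = 0, h′(0) = 6.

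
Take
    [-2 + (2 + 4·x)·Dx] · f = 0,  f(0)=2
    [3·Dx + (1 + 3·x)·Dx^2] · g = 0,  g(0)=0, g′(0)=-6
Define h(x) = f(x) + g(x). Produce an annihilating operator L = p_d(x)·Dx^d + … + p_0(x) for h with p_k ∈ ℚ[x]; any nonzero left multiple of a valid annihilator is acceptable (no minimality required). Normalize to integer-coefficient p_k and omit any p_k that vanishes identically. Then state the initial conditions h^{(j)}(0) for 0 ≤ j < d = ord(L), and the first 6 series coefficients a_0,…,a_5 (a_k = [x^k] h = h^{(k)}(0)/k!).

L = (9 + 9·x)·Dx + (15 + 54·x + 45·x^2)·Dx^2 + (2 + 13·x + 27·x^2 + 18·x^3)·Dx^3  (order 3).
h: a_k = 2, -4, 8, -17, 157/4, -1909/20, …
ICs: h(0) = 2, h′(0) = -4, h′′(0) = 16.

f: a_k = 2, 2, -1, 1, -5/4, 7/4, …
g: a_k = 0, -6, 9, -18, 81/2, -486/5, …
L₀ := lclm(L_f,L_g); ord L₀ ≤ 1+2.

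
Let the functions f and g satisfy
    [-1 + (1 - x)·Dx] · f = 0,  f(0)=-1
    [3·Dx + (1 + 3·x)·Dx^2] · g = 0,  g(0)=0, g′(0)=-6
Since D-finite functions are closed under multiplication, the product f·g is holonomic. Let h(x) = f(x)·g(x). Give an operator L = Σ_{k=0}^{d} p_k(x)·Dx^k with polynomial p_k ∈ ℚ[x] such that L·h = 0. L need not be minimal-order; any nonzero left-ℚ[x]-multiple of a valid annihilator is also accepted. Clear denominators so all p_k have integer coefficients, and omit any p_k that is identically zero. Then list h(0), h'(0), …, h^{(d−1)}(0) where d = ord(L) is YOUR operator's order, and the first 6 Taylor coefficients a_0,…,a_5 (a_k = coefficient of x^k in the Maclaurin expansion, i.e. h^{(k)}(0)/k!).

f: a_k = -1, -1, -1, -1, -1, -1, …
g: a_k = 0, -6, 9, -18, 81/2, -486/5, …
L₀ := L_f ⊗_s L_g (sym. prod.), ord ≤ 2.
L = 3 + (-1 + 9·x)·Dx + (-1 - 2·x + 3·x^2)·Dx^2  (order 2).
h: a_k = 0, 6, -3, 15, -51/2, 717/10, …
ICs: h(0) = 0, h′(0) = 6.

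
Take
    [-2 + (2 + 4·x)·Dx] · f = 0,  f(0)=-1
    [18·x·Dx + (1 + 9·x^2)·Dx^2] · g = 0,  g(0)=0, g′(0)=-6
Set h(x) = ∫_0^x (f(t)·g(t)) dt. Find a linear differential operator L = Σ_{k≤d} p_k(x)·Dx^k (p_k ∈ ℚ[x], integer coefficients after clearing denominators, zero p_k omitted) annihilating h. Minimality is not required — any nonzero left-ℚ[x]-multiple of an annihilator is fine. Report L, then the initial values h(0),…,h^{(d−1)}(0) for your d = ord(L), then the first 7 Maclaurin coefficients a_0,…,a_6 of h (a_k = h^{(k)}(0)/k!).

f: a_k = -1, -1, 1/2, -1/2, 5/8, -7/8, 21/16, …
g: a_k = 0, -6, 0, 18, 0, -486/5, 0, …
h₀=f·g: eliminate ⇒ L₀, order ≤ 1·2.
h=∫h₀ ⇒ L = L₀·Dx.
L = (3 - 18·x - 9·x^2)·Dx + (-2 + 14·x + 54·x^2 + 36·x^3)·Dx^2 + (1 + 4·x + 13·x^2 + 36·x^3 + 36·x^4)·Dx^3  (order 3).
h: a_k = 0, 0, 3, 2, -21/4, -3, 683/40, …
ICs: h(0) = 0, h′(0) = 0, h′′(0) = 6.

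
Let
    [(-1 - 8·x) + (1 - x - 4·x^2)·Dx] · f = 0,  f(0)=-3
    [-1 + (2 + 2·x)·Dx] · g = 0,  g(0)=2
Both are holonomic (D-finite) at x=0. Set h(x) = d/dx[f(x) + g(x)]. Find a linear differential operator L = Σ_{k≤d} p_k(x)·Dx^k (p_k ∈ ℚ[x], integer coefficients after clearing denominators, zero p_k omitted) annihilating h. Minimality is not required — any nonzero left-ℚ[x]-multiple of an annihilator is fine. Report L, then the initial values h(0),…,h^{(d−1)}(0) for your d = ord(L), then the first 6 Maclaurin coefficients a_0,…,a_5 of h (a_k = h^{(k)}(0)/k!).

f: a_k = -3, -3, -15, -27, -87, -195, …
g: a_k = 2, 1, -1/4, 1/8, -5/64, 7/128, …
Weyl lclm of L_f,L_g ⇒ L₀ (ord ≤ 2).
Differentiate: ansatz ord ≤ ord L₀ ⇒ L.
L = (-138 - 1110·x - 2208·x^2 - 3648·x^3 - 1920·x^4) + (-213 - 2334·x - 6429·x^2 - 12816·x^3 - 14352·x^4 - 5760·x^5)·Dx + (42 + 150·x + 246·x^2 - 598·x^3 - 2880·x^4 - 3424·x^5 - 1280·x^6)·Dx^2  (order 2).
h: a_k = -2, -61/2, -645/8, -5573/16, -124765/128, -834111/256, …
ICs: h(0) = -2, h′(0) = -61/2.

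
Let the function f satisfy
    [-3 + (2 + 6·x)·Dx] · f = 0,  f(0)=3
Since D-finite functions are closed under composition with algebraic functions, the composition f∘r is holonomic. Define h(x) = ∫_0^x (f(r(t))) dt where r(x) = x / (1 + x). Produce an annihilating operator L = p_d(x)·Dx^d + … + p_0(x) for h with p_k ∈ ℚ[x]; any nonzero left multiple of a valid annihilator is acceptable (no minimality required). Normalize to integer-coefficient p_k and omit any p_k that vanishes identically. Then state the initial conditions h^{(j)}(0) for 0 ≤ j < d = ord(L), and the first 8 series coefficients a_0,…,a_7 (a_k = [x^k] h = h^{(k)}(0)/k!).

L = -3·Dx + (2 + 10·x + 8·x^2)·Dx^2  (order 2).
h: a_k = 0, 3, 9/4, -21/8, 261/64, -5031/640, 9069/512, -318915/7168, …
ICs: h(0) = 0, h′(0) = 3.

f: a_k = 3, 9/2, -27/8, 81/16, -1215/128, 5103/256, -45927/1024, 216513/2048, …
Change of var in L_f (x↦r) gives L₀.
Integrate: L := L₀·Dx.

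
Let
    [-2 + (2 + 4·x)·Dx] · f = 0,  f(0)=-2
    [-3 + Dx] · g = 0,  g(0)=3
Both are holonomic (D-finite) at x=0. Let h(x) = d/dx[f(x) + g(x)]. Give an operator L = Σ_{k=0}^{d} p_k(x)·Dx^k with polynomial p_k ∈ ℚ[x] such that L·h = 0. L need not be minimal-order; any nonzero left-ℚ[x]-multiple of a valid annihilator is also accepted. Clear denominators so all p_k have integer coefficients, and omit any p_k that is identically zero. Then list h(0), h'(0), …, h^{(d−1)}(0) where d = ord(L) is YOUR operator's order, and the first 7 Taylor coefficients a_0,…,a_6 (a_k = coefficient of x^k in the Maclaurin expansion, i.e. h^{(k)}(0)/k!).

f: a_k = -2, -2, 1, -1, 5/4, -7/4, 21/8, …
g: a_k = 3, 9, 27/2, 27/2, 81/8, 243/40, 243/80, …
Sum ⇒ L₀ = lclm(L_f,L_g) in ℚ(x)⟨Dx⟩.
Differentiate: ansatz ord ≤ ord L₀ ⇒ L.
L = (-9 - 9·x) + (-3 - 18·x - 18·x^2)·Dx + (2 + 7·x + 6·x^2)·Dx^2  (order 2).
h: a_k = 7, 29, 75/2, 91/2, 173/8, 1359/40, -1581/80, …
ICs: h(0) = 7, h′(0) = 29.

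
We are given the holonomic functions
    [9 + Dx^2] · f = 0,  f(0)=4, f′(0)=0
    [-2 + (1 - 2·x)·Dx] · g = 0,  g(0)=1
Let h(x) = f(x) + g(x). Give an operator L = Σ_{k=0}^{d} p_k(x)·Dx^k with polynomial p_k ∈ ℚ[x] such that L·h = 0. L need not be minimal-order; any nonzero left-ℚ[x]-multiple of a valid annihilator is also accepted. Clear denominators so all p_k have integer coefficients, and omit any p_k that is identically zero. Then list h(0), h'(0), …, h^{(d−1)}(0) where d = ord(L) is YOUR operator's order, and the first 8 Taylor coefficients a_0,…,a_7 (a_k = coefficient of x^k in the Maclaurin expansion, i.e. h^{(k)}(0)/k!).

L = (-594 + 648·x - 648·x^2) + (153 - 630·x + 972·x^2 - 648·x^3)·Dx + (-66 + 72·x - 72·x^2)·Dx^2 + (17 - 70·x + 108·x^2 - 72·x^3)·Dx^3  (order 3).
h: a_k = 5, 2, -14, 8, 59/2, 32, 1199/20, 128, …
ICs: h(0) = 5, h′(0) = 2, h′′(0) = -28.

f: a_k = 4, 0, -18, 0, 27/2, 0, -81/20, 0, …
g: a_k = 1, 2, 4, 8, 16, 32, 64, 128, …
f+g: L₀ = lclm(L_f,L_g), ord ≤ 2+1.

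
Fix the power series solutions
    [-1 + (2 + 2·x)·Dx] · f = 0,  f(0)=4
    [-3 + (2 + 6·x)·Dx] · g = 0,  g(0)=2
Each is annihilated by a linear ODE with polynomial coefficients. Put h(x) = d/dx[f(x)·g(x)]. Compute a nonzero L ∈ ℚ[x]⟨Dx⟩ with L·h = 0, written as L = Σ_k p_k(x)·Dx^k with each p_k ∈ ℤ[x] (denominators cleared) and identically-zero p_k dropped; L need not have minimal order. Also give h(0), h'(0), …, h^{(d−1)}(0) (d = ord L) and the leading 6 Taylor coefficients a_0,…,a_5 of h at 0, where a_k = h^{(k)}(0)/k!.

L = -1 + (-2 - 11·x - 18·x^2 - 9·x^3)·Dx  (order 1).
h: a_k = 16, -8, 24, -68, 190, -531, …
ICs: h(0) = 16.

f: a_k = 4, 2, -1/2, 1/4, -5/32, 7/64, …
g: a_k = 2, 3, -9/4, 27/8, -405/64, 1701/128, …
Product ⇒ symmetric product L₀, ord ≤ 1.
Derive L from L₀ (diff closure).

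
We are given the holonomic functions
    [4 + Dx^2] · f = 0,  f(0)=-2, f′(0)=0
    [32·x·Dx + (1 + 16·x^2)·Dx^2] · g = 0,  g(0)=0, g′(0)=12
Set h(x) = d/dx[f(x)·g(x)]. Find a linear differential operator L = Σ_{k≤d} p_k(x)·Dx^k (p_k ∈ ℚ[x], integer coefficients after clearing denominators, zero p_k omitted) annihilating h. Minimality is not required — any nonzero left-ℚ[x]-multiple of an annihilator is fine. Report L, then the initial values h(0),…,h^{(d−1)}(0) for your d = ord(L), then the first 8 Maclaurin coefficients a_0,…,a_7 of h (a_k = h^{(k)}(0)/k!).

L = (62288 + 2213376·x^2 + 73428992·x^4 + 58982400·x^6 + 3145728·x^8 - 167772160·x^10 + 268435456·x^12) + (35072·x + 2871296·x^3 + 39976960·x^5 + 52428800·x^7 + 83886080·x^9 + 268435456·x^11)·Dx + (15912 + 579328·x^2 + 18954240·x^4 + 19529728·x^6 + 9961472·x^8 - 16777216·x^10 + 134217728·x^12)·Dx^2 + (8768·x + 717824·x^3 + 9994240·x^5 + 13107200·x^7 + 20971520·x^9 + 67108864·x^11)·Dx^3 + (85 + 6496·x^2 + 149248·x^4 + 1196032·x^6 + 2293760·x^8 + 6291456·x^10 + 16777216·x^12)·Dx^4  (order 4).
h: a_k = -24, 0, 528, 0, -7504, 0, 1741792/15, 0, …
ICs: h(0) = -24, h′(0) = 0, h′′(0) = 1056, h′′′(0) = 0.

f: a_k = -2, 0, 4, 0, -4/3, 0, 8/45, 0, …
g: a_k = 0, 12, 0, -64, 0, 3072/5, 0, -49152/7, …
f·g: L₀ = L_f ⊗_s L_g, ord ≤ 2·2.
Differentiate: ansatz ord ≤ ord L₀ ⇒ L.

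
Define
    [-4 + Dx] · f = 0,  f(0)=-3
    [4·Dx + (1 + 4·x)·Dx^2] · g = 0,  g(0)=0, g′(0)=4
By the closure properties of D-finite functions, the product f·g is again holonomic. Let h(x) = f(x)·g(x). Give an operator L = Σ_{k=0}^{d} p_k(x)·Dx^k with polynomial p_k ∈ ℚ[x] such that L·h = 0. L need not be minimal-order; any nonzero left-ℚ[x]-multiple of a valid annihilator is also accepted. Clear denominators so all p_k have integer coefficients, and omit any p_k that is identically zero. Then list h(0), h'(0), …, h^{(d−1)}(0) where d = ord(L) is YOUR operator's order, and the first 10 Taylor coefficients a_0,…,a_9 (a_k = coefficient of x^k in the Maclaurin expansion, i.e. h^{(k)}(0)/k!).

f: a_k = -3, -12, -24, -32, -32, -128/5, -256/15, -1024/105, -512/105, -2048/945, …
g: a_k = 0, 4, -8, 64/3, -64, 1024/5, -2048/3, 16384/7, -8192, 262144/9, …
h₀=f·g: eliminate ⇒ L₀, order ≤ 1·2.
L = 64·x + (-4 - 32·x)·Dx + (1 + 4·x)·Dx^2  (order 2).
h: a_k = 0, -12, -24, -64, 0, -1152/5, 1792/3, -47104/21, 118784/15, -1288192/45, …
ICs: h(0) = 0, h′(0) = -12.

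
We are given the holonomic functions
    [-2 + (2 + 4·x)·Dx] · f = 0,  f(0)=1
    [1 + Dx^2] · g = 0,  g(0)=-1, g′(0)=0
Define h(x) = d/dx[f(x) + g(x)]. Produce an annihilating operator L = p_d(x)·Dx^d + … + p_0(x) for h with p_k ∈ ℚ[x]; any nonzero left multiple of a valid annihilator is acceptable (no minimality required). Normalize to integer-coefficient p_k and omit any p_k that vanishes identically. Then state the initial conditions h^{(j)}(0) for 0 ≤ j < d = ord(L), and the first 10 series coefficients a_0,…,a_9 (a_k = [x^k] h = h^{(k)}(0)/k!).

L = (-4 - x - x^2) + (-1 - 3·x - 3·x^2 - 2·x^3)·Dx + (-4 - x - x^2)·Dx^2 + (-1 - 3·x - 3·x^2 - 2·x^3)·Dx^3  (order 3).
h: a_k = 1, 0, 3/2, -8/3, 35/8, -118/15, 231/16, -8446/315, 6435/128, -1076857/11340, …
ICs: h(0) = 1, h′(0) = 0, h′′(0) = 3.

f: a_k = 1, 1, -1/2, 1/2, -5/8, 7/8, -21/16, 33/16, -429/128, 715/128, …
g: a_k = -1, 0, 1/2, 0, -1/24, 0, 1/720, 0, -1/40320, 0, …
Sum ⇒ L₀ = lclm(L_f,L_g) in ℚ(x)⟨Dx⟩.
Derive L from L₀ (diff closure).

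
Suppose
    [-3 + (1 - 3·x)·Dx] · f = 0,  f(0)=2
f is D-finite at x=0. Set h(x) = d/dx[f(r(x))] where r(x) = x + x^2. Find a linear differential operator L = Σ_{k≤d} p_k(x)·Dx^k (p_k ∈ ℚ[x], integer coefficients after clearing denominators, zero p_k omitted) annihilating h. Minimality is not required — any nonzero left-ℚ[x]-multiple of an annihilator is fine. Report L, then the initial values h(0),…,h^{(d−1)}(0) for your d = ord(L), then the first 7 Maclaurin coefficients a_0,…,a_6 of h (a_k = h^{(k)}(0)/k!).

L = (8 + 18·x + 18·x^2) + (-1 + x + 9·x^2 + 6·x^3)·Dx  (order 1).
h: a_k = 6, 48, 270, 1368, 6480, 29484, 130410, …
ICs: h(0) = 6.

f: a_k = 2, 6, 18, 54, 162, 486, 1458, …
Substitute x→r, Dx→(1/r')Dx; clear ⇒ L₀.
h₀' ⇒ L via d/dx closure of L₀.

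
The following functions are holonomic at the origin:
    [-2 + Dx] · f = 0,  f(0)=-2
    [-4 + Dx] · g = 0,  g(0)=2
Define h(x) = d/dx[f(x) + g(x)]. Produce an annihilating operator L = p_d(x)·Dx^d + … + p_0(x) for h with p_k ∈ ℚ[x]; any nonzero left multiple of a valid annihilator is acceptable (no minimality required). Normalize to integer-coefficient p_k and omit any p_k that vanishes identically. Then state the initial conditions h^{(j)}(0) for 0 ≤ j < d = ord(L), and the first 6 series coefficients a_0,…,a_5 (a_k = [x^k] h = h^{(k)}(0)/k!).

f: a_k = -2, -4, -4, -8/3, -4/3, -8/15, …
g: a_k = 2, 8, 16, 64/3, 64/3, 256/15, …
L₀ := lclm(L_f,L_g); ord L₀ ≤ 1+1.
h₀' ⇒ L via d/dx closure of L₀.
L = 8 - 6·Dx + Dx^2  (order 2).
h: a_k = 4, 24, 56, 80, 248/3, 336/5, …
ICs: h(0) = 4, h′(0) = 24.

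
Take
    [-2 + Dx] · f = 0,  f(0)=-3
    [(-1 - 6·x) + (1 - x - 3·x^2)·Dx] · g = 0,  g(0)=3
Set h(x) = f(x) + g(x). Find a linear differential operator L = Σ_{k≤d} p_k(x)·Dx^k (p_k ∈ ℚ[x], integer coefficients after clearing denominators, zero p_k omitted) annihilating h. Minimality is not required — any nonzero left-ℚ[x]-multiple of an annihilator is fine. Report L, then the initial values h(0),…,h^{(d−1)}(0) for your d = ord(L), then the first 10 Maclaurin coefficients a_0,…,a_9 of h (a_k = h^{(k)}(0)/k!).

f: a_k = -3, -6, -6, -4, -2, -4/5, -4/15, -8/105, -2/105, -4/945, …
g: a_k = 3, 3, 12, 21, 57, 120, 291, 651, 1524, 3477, …
Sum ⇒ L₀ = lclm(L_f,L_g) in ℚ(x)⟨Dx⟩.
L = (12 + 16·x + 144·x^2 + 72·x^3) + (-4 - 26·x - 74·x^2 + 24·x^3 + 36·x^4)·Dx + (-1 + 9·x + x^2 - 30·x^3 - 18·x^4)·Dx^2  (order 2).
h: a_k = 0, -3, 6, 17, 55, 596/5, 4361/15, 68347/105, 160018/105, 3285761/945, …
ICs: h(0) = 0, h′(0) = -3.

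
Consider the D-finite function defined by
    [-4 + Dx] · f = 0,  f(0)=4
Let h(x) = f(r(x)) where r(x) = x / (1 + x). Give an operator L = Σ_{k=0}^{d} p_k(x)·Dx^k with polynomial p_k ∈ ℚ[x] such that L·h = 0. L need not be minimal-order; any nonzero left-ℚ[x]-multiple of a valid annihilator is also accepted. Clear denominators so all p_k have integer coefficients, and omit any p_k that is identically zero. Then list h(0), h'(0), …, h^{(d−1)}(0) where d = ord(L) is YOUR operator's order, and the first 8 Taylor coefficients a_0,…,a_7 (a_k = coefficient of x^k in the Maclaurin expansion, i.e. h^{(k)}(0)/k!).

L = -4 + (1 + 2·x + x^2)·Dx  (order 1).
h: a_k = 4, 16, 16, -16/3, -16/3, 112/15, -176/45, -272/315, …
ICs: h(0) = 4.

f: a_k = 4, 16, 32, 128/3, 128/3, 512/15, 1024/45, 4096/315, …
h₀=f(r): pull back L_f along r ⇒ L₀.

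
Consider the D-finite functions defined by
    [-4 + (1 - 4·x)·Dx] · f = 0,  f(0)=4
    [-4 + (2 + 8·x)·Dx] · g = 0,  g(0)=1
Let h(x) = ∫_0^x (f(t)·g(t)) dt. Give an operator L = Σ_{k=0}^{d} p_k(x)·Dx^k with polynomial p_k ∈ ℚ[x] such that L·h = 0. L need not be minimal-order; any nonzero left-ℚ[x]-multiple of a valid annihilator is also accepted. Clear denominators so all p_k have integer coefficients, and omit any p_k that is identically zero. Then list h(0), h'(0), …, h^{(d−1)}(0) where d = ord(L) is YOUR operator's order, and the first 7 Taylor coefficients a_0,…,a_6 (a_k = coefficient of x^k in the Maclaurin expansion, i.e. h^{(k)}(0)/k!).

f: a_k = 4, 16, 64, 256, 1024, 4096, 16384, …
g: a_k = 1, 2, -2, 4, -10, 28, -84, …
Sym-product of L_f,L_g gives L₀ (≤ ord 1).
h=∫h₀ ⇒ L = L₀·Dx.
L = (6 + 8·x)·Dx + (-1 + 16·x^2)·Dx^2  (order 2).
h: a_k = 0, 4, 12, 88/3, 92, 1432/5, 2920/3, …
ICs: h(0) = 0, h′(0) = 4.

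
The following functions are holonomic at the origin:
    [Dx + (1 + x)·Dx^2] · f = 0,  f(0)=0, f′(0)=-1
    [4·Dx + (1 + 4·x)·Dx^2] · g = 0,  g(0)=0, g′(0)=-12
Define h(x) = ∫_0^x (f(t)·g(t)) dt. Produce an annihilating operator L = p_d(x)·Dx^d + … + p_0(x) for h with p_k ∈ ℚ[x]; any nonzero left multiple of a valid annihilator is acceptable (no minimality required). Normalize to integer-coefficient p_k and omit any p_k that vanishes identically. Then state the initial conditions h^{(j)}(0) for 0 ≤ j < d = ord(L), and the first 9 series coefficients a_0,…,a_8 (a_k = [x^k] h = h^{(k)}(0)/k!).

f: a_k = 0, -1, 1/2, -1/3, 1/4, -1/5, 1/6, -1/7, 1/8, …
g: a_k = 0, -12, 24, -64, 192, -3072/5, 2048, -49152/7, 24576, …
L₀ := L_f ⊗_s L_g (sym. prod.), ord ≤ 4.
∫: right-multiply L₀ by Dx.
L = (136 + 320·x + 256·x^2)·Dx^2 + (290 + 1464·x + 2400·x^2 + 1280·x^3)·Dx^3 + (92 + 740·x + 1992·x^2 + 2240·x^3 + 896·x^4)·Dx^4 + (5 + 58·x + 245·x^2 + 464·x^3 + 400·x^4 + 128·x^5)·Dx^5  (order 5).
h: a_k = 0, 0, 0, 4, -15/2, 16, -235/6, 1586/15, -1221/4, …
ICs: h(0) = 0, h′(0) = 0, h′′(0) = 0, h′′′(0) = 24, h′′′′(0) = -180.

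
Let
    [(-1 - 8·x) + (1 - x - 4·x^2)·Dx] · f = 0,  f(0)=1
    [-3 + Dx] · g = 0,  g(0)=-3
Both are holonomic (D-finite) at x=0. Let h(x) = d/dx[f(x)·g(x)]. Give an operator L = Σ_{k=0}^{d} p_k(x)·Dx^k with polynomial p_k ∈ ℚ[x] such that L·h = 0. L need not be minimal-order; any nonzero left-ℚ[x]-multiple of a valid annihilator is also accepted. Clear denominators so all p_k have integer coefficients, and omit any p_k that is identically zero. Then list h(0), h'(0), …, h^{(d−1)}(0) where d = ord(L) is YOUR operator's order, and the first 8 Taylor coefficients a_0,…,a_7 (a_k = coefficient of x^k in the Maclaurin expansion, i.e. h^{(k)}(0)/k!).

L = (25 + 48·x - 39·x^2 - 120·x^3 + 144·x^4) + (-4 - x + 33·x^2 + 8·x^3 - 48·x^4)·Dx  (order 1).
h: a_k = -12, -75, -297, -2073/2, -3306, -408177/40, -243423/8, -49953243/560, …
ICs: h(0) = -12.

f: a_k = 1, 1, 5, 9, 29, 65, 181, 441, …
g: a_k = -3, -9, -27/2, -27/2, -81/8, -243/40, -243/80, -729/560, …
Product ⇒ symmetric product L₀, ord ≤ 1.
Differentiate: ansatz ord ≤ ord L₀ ⇒ L.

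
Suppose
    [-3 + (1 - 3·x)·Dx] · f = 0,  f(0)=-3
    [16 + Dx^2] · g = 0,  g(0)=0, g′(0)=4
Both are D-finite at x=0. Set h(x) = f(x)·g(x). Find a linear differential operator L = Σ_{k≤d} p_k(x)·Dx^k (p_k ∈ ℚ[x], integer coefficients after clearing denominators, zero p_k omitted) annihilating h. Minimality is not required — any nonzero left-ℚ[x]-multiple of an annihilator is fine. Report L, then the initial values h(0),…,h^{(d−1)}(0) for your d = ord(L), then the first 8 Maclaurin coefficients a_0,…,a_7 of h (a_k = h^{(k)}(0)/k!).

f: a_k = -3, -9, -27, -81, -243, -729, -2187, -6561, …
g: a_k = 0, 4, 0, -32/3, 0, 128/15, 0, -1024/315, …
h₀=f·g: eliminate ⇒ L₀, order ≤ 1·2.
L = (-16 + 48·x) + 6·Dx + (-1 + 3·x)·Dx^2  (order 2).
h: a_k = 0, -12, -36, -76, -228, -3548/5, -10644/5, -669548/105, …
ICs: h(0) = 0, h′(0) = -12.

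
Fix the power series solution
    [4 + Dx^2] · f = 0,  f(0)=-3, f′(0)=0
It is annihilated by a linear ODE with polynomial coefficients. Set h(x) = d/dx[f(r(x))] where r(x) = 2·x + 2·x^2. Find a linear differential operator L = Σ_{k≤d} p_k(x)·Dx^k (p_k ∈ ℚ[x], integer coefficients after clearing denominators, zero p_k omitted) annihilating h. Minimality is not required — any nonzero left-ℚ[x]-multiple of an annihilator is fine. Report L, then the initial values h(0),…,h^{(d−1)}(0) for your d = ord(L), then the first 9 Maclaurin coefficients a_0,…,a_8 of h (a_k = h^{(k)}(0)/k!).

L = (28 + 128·x + 384·x^2 + 512·x^3 + 256·x^4) + (-6 - 12·x)·Dx + (1 + 4·x + 4·x^2)·Dx^2  (order 2).
h: a_k = 0, 48, 144, -32, -640, -5248/5, -896/5, 184064/105, 95232/35, …
ICs: h(0) = 0, h′(0) = 48.

f: a_k = -3, 0, 6, 0, -2, 0, 4/15, 0, -2/105, …
Substitute x→r, Dx→(1/r')Dx; clear ⇒ L₀.
h₀' ⇒ L via d/dx closure of L₀.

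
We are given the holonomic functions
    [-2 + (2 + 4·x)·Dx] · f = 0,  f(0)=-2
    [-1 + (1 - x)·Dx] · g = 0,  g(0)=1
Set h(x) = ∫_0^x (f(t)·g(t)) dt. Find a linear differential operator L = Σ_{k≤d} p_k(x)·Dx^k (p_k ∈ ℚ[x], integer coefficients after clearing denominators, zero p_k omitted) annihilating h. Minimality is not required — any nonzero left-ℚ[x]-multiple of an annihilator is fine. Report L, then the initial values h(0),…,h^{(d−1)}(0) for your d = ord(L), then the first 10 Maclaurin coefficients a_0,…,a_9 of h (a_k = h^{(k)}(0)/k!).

L = (2 + x)·Dx + (-1 - x + 2·x^2)·Dx^2  (order 2).
h: a_k = 0, -2, -2, -1, -1, -11/20, -3/4, -15/56, -3/4, 5/64, …
ICs: h(0) = 0, h′(0) = -2.

f: a_k = -2, -2, 1, -1, 5/4, -7/4, 21/8, -33/8, 429/64, -715/64, …
g: a_k = 1, 1, 1, 1, 1, 1, 1, 1, 1, 1, …
h₀=f·g: eliminate ⇒ L₀, order ≤ 1·1.
h=∫₀ˣh₀: take L = L₀·Dx.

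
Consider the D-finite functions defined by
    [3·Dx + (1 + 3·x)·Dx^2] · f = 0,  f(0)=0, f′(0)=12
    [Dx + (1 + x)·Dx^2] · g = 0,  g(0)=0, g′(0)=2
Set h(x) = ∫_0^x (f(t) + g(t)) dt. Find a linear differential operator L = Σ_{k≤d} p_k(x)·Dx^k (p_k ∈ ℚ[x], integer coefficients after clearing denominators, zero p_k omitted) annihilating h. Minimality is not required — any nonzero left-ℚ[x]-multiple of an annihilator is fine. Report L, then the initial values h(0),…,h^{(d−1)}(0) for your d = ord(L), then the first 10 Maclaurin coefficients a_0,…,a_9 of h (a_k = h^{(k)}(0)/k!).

L = 6·Dx^2 + (8 + 12·x)·Dx^3 + (1 + 4·x + 3·x^2)·Dx^4  (order 4).
h: a_k = 0, 0, 7, -19/3, 55/6, -163/10, 487/15, -1459/21, 625/4, -13123/36, …
ICs: h(0) = 0, h′(0) = 0, h′′(0) = 14, h′′′(0) = -38.

f: a_k = 0, 12, -18, 36, -81, 972/5, -486, 8748/7, -6561/2, 8748, …
g: a_k = 0, 2, -1, 2/3, -1/2, 2/5, -1/3, 2/7, -1/4, 2/9, …
L₀ := lclm(L_f,L_g); ord L₀ ≤ 2+2.
h=∫h₀ ⇒ L = L₀·Dx.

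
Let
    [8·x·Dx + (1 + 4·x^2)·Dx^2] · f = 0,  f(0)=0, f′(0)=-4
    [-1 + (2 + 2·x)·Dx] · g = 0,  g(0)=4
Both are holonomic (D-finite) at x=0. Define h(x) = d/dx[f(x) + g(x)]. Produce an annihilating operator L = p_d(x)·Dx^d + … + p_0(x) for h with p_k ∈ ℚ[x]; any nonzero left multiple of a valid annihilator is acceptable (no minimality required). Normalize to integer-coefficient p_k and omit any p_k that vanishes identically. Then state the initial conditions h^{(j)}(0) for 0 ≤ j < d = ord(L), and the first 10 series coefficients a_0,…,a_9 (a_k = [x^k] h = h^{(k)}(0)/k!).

L = (-16 - 40·x + 192·x^2 + 96·x^3) + (-35 - 64·x + 328·x^2 + 768·x^3 + 336·x^4)·Dx + (-2 + 30·x + 48·x^2 + 144·x^3 + 224·x^4 + 96·x^5)·Dx^2  (order 2).
h: a_k = -2, -1, 67/4, -5/8, -4061/64, -63/128, 131303/512, -429/1024, -16770781/16384, -12155/32768, …
ICs: h(0) = -2, h′(0) = -1.

f: a_k = 0, -4, 0, 16/3, 0, -64/5, 0, 256/7, 0, -1024/9, …
g: a_k = 4, 2, -1/2, 1/4, -5/32, 7/64, -21/256, 33/512, -429/8192, 715/16384, …
L₀ := lclm(L_f,L_g); ord L₀ ≤ 2+1.
h=h₀': d/dx-closure on L₀ ⇒ L.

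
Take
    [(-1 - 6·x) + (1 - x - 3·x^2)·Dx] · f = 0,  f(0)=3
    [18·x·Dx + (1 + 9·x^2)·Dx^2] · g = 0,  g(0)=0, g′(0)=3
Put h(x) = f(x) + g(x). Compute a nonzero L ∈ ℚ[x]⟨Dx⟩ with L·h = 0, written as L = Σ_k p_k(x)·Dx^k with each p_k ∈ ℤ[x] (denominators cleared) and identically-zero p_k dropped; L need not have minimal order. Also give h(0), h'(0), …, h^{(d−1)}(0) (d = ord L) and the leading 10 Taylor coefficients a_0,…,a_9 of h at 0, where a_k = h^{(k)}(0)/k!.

f: a_k = 3, 3, 12, 21, 57, 120, 291, 651, 1524, 3477, …
g: a_k = 0, 3, 0, -9, 0, 243/5, 0, -2187/7, 0, 2187, …
L₀ := lclm(L_f,L_g); ord L₀ ≤ 1+2.
L = (-72 + 288·x + 4428·x^2 + 9720·x^3 + 33534·x^4 + 13122·x^6)·Dx + (30 + 180·x + 144·x^2 + 1728·x^3 + 9153·x^4 + 23814·x^5 + 2187·x^6 + 13122·x^7)·Dx^2 + (-4 - 14·x - 114·x^2 + 36·x^3 - 459·x^4 + 1539·x^5 + 2430·x^6 + 729·x^7 + 2187·x^8)·Dx^3  (order 3).
h: a_k = 3, 6, 12, 12, 57, 843/5, 291, 2370/7, 1524, 5664, …
ICs: h(0) = 3, h′(0) = 6, h′′(0) = 24.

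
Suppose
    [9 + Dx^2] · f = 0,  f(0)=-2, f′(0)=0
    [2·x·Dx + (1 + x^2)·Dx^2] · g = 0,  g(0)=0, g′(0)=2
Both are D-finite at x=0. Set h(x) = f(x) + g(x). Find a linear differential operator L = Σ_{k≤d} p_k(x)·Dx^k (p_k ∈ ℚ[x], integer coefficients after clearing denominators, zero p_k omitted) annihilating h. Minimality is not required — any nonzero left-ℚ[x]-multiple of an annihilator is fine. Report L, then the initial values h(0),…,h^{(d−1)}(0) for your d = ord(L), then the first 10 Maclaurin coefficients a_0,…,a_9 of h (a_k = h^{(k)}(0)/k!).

L = (-54·x + 540·x^3 + 162·x^5)·Dx + (63 + 279·x^2 + 297·x^4 + 81·x^6)·Dx^2 + (-6·x + 60·x^3 + 18·x^5)·Dx^3 + (7 + 31·x^2 + 33·x^4 + 9·x^6)·Dx^4  (order 4).
h: a_k = -2, 2, 9, -2/3, -27/4, 2/5, 81/40, -2/7, -729/2240, 2/9, …
ICs: h(0) = -2, h′(0) = 2, h′′(0) = 18, h′′′(0) = -4.

f: a_k = -2, 0, 9, 0, -27/4, 0, 81/40, 0, -729/2240, 0, …
g: a_k = 0, 2, 0, -2/3, 0, 2/5, 0, -2/7, 0, 2/9, …
Weyl lclm of L_f,L_g ⇒ L₀ (ord ≤ 4).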